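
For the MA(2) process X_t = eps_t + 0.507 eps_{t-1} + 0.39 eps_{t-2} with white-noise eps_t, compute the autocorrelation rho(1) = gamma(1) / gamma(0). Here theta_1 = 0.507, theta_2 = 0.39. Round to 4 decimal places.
\rho(1) = 0.5001

For an MA(q) process with theta_0 = 1, the autocovariance is
  gamma(k) = sigma^2 * sum_{i=0..q-k} theta_i * theta_{i+k},
and rho(k) = gamma(k) / gamma(0). Sigma^2 cancels.
  numerator   = (1)*(0.507) + (0.507)*(0.39) = 0.70473.
  denominator = (1)^2 + (0.507)^2 + (0.39)^2 = 1.409149.
  rho(1) = 0.70473 / 1.409149 = 0.5001.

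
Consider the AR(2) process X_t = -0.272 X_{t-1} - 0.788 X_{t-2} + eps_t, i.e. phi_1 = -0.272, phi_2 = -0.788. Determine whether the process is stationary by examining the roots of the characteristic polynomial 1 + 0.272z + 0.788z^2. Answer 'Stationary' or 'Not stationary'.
\text{Stationary}

The AR(p) characteristic polynomial is P(z) = 1 + 0.272z + 0.788z^2.
Stationarity requires all roots to lie outside the unit circle, i.e. |z| > 1 for every root.
Set 1 + (0.272) z + (0.788) z^2 = 0, i.e. a z^2 + b z + c = 0 with a = 0.788, b = 0.272, c = 1.
Discriminant D = b^2 - 4ac = (0.272)^2 - 4*(0.788)*1 = 0.073984 - (3.152) = -3.078016.
D < 0, so the roots are the complex-conjugate pair z = (-b +/- i sqrt(-D)) / (2a) = -0.1726 +/- 1.1132i.
For a conjugate pair |z|^2 = z * conj(z) = (product of roots) = c/a = 1/(0.788) = 1.269036, so |z| = sqrt(1.269036) = 1.1265 for both roots.
Moduli of all roots: 1.1265, 1.1265.
All moduli strictly greater than 1? Yes.
Verdict: Stationary.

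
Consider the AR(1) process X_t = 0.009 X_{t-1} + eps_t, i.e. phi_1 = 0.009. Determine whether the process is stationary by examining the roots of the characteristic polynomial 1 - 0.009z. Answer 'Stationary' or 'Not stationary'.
\text{Stationary}

The AR(p) characteristic polynomial is P(z) = 1 - 0.009z.
Stationarity requires all roots to lie outside the unit circle, i.e. |z| > 1 for every root.
This is linear in z: 1 + (-0.009) z = 0  =>  z = -1/(-0.009) = 111.111111,  |z| = 111.111111.
Moduli of all roots: 111.1111.
All moduli strictly greater than 1? Yes.
Verdict: Stationary.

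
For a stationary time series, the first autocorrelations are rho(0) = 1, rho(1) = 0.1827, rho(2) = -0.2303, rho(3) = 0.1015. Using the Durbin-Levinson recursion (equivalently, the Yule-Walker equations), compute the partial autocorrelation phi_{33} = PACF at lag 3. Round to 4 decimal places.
\phi_{33} = 0.2290

The PACF at lag k is phi_{kk}, the last component of the solution
to the Yule-Walker system G_k phi = r_k where
  (G_k)_{ij} = rho(|i - j|), (r_k)_i = rho(i), i,j = 1..k.
Equivalently, Durbin-Levinson gives phi_{kk} iteratively:
  phi_{11} = rho(1)
  phi_{kk} = [rho(k) - sum_{j=1..k-1} phi_{k-1,j} rho(k-j)]
            / [1 - sum_{j=1..k-1} phi_{k-1,j} rho(j)],
  phi_{k,j} = phi_{k-1,j} - phi_{kk} phi_{k-1,k-j},  j = 1..k-1.
Step k = 1:
  phi_11 = rho(1) = 0.1827.
Step k = 2:
  phi_22 = [rho(2) - phi_11 rho(1)] / [1 - phi_11 rho(1)] = [-0.2303 - (0.1827)(0.1827)] / [1 - (0.1827)(0.1827)]
         = -0.26367929 / 0.96662071 = -0.272785.
  Update: phi_21 = phi_11 - phi_22 phi_11 = 0.1827 - (-0.272785)(0.1827) = 0.232538.
Step k = 3:
  phi_33 = [rho(3) - phi_21 rho(2) - phi_22 rho(1)] / [1 - phi_21 rho(1) - phi_22 rho(2)]
    numerator   = 0.1015 - (0.232538)(-0.2303) - (-0.272785)(0.1827) = 0.2048912
    denominator = 1 - (0.232538)(0.1827) - (-0.272785)(-0.2303) = 0.89469305
  phi_33 = 0.2048912 / 0.89469305 = 0.229.
Therefore phi_{33} = 0.2290.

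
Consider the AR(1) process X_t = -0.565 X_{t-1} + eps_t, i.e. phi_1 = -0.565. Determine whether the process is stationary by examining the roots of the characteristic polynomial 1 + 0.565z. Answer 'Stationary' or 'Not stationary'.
\text{Stationary}

The AR(p) characteristic polynomial is P(z) = 1 + 0.565z.
Stationarity requires all roots to lie outside the unit circle, i.e. |z| > 1 for every root.
This is linear in z: 1 + (0.565) z = 0  =>  z = -1/(0.565) = -1.769912,  |z| = 1.769912.
Moduli of all roots: 1.7699.
All moduli strictly greater than 1? Yes.
Verdict: Stationary.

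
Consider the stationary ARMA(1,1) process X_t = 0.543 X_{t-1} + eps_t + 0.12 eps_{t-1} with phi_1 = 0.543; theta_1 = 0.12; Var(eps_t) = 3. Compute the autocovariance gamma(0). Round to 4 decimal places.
\gamma(0) = 4.8701

Multiply the model equation by X_{t-k} and take expectations. With theta_0 = psi_0 = 1 and psi_j the MA(infinity) weights, this gives
  gamma(k) - sum_i phi_i gamma(k-i) = c_k,
  c_k = sigma^2 * sum_{j=k..q} theta_j psi_{j-k}   (c_k = 0 for k > q),
using gamma(-m) = gamma(m).
psi-weights needed (psi_j = theta_j + sum_i phi_i psi_{j-i}):
  psi_1 = theta_1 + phi_1 = 0.12 + (0.543) = 0.663
Right-hand sides:
  c_0 = sigma^2 (1 + theta_1 psi_1) = 3 * (1 + (0.12)(0.663)) = 3 * 1.07956 = 3.23868
  c_1 = sigma^2 theta_1 = 3 * (0.12) = 0.36
  c_2 = 0
Equations for k = 0 and k = 1 (AR order 1):
  gamma(0) = phi_1 gamma(1) + c_0
  gamma(1) = phi_1 gamma(0) + c_1
Substituting the second into the first: gamma(0) (1 - phi_1^2) = c_0 + phi_1 c_1, so
  gamma(0) = (c_0 + phi_1 c_1) / (1 - phi_1^2) = (3.23868 + (0.543)(0.36)) / (1 - (0.543)^2) = 3.43416 / 0.705151 = 4.870106.
Therefore gamma(0) = 4.8701 (to 4 decimal places).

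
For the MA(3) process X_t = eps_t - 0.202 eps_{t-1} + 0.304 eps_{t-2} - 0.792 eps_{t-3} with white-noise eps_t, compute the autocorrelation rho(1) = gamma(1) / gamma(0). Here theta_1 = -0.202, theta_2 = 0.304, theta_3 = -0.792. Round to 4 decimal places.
\rho(1) = -0.2864

For an MA(q) process with theta_0 = 1, the autocovariance is
  gamma(k) = sigma^2 * sum_{i=0..q-k} theta_i * theta_{i+k},
and rho(k) = gamma(k) / gamma(0). Sigma^2 cancels.
  numerator   = (1)*(-0.202) + (-0.202)*(0.304) + (0.304)*(-0.792) = -0.504176.
  denominator = (1)^2 + (-0.202)^2 + (0.304)^2 + (-0.792)^2 = 1.760484.
  rho(1) = -0.504176 / 1.760484 = -0.2864.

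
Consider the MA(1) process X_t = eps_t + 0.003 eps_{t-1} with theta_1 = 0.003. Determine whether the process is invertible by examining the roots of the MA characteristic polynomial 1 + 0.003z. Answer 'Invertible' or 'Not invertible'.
\text{Invertible}

The MA(q) characteristic polynomial is P(z) = 1 + 0.003z.
Invertibility requires all roots to lie outside the unit circle, i.e. |z| > 1 for every root.
This is linear in z: 1 + (0.003) z = 0  =>  z = -1/(0.003) = -333.333333,  |z| = 333.333333.
Moduli of all roots: 333.3333.
All moduli strictly greater than 1? Yes.
Verdict: Invertible.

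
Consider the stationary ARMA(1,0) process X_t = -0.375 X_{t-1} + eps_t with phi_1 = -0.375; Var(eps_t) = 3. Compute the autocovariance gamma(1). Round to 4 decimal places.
\gamma(1) = -1.3091

Multiply the model equation by X_{t-k} and take expectations. With theta_0 = psi_0 = 1 and psi_j the MA(infinity) weights, this gives
  gamma(k) - sum_i phi_i gamma(k-i) = c_k,
  c_k = sigma^2 * sum_{j=k..q} theta_j psi_{j-k}   (c_k = 0 for k > q),
using gamma(-m) = gamma(m).
Pure AR (q = 0): c_0 = sigma^2 = 3, c_k = 0 for k >= 1.
Equations for k = 0 and k = 1 (AR order 1):
  gamma(0) = phi_1 gamma(1) + c_0
  gamma(1) = phi_1 gamma(0) + c_1
Substituting the second into the first: gamma(0) (1 - phi_1^2) = c_0 + phi_1 c_1, so
  gamma(0) = c_0 / (1 - phi_1^2) = 3 / (1 - (-0.375)^2) = 3 / 0.859375 = 3.490909.
  gamma(1) = phi_1 gamma(0) = (-0.375)(3.490909) = -1.309091.
Therefore gamma(1) = -1.3091 (to 4 decimal places).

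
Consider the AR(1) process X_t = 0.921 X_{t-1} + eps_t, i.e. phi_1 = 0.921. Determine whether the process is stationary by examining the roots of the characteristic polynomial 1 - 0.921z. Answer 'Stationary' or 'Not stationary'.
\text{Stationary}

The AR(p) characteristic polynomial is P(z) = 1 - 0.921z.
Stationarity requires all roots to lie outside the unit circle, i.e. |z| > 1 for every root.
This is linear in z: 1 + (-0.921) z = 0  =>  z = -1/(-0.921) = 1.085776,  |z| = 1.085776.
Moduli of all roots: 1.0858.
All moduli strictly greater than 1? Yes.
Verdict: Stationary.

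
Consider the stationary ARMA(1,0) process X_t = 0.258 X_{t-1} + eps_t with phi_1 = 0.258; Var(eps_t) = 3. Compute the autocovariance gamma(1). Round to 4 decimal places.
\gamma(1) = 0.8292

Multiply the model equation by X_{t-k} and take expectations. With theta_0 = psi_0 = 1 and psi_j the MA(infinity) weights, this gives
  gamma(k) - sum_i phi_i gamma(k-i) = c_k,
  c_k = sigma^2 * sum_{j=k..q} theta_j psi_{j-k}   (c_k = 0 for k > q),
using gamma(-m) = gamma(m).
Pure AR (q = 0): c_0 = sigma^2 = 3, c_k = 0 for k >= 1.
Equations for k = 0 and k = 1 (AR order 1):
  gamma(0) = phi_1 gamma(1) + c_0
  gamma(1) = phi_1 gamma(0) + c_1
Substituting the second into the first: gamma(0) (1 - phi_1^2) = c_0 + phi_1 c_1, so
  gamma(0) = c_0 / (1 - phi_1^2) = 3 / (1 - (0.258)^2) = 3 / 0.933436 = 3.213932.
  gamma(1) = phi_1 gamma(0) = (0.258)(3.213932) = 0.829195.
Therefore gamma(1) = 0.8292 (to 4 decimal places).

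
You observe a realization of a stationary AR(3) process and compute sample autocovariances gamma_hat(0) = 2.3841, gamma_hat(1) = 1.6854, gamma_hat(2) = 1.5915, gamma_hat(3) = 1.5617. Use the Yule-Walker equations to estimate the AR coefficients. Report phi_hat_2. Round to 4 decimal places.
\hat\phi_{2} = 0.2250

The Yule-Walker equations for an AR(p) process read, in matrix form,
  Gamma_p phi = r_p,   with   (Gamma_p)_{ij} = gamma(|i - j|),
                       (r_p)_i = gamma(i),   i,j = 1..p.
Substitute the sample gammas (Toeplitz matrix and right-hand side of size 3):
  Gamma_p = [[2.3841, 1.6854, 1.5915], [1.6854, 2.3841, 1.6854], [1.5915, 1.6854, 2.3841]]
  r_p     = [1.6854, 1.5915, 1.5617]
Written out (R1..R3):
  (R1) 2.3841 phi_1 + 1.6854 phi_2 + 1.5915 phi_3 = 1.6854
  (R2) 1.6854 phi_1 + 2.3841 phi_2 + 1.6854 phi_3 = 1.5915
  (R3) 1.5915 phi_1 + 1.6854 phi_2 + 2.3841 phi_3 = 1.5617
Gaussian elimination:
  R2 <- R2 - (1.6854/2.3841) R1 = R2 - (0.706933) R1:  1.192634 phi_2 + 0.560315 phi_3 = 0.400034
  R3 <- R3 - (1.5915/2.3841) R1 = R3 - (0.667548) R1:  0.560315 phi_2 + 1.321698 phi_3 = 0.436615
  R3 <- R3 - (0.560315/1.192634) R2 = R3 - (0.469813) R2:  1.058455 phi_3 = 0.248674
Back-substitution:
  phi_hat_3 = 0.248674 / 1.058455 = 0.234941
  phi_hat_2 = (0.400034 - (0.560315)(0.234941)) / 1.192634 = 0.225043
  phi_hat_1 = (1.6854 - (1.6854)(0.225043) - (1.5915)(0.234941)) / 2.3841 = 0.391009
So phi_hat = [0.3910, 0.2250, 0.2349].
Therefore phi_hat_2 = 0.2250.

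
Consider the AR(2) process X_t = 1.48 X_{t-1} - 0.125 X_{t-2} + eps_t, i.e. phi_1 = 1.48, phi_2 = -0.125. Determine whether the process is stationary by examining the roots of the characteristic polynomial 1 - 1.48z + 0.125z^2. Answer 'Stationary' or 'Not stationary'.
\text{Not stationary}

The AR(p) characteristic polynomial is P(z) = 1 - 1.48z + 0.125z^2.
Stationarity requires all roots to lie outside the unit circle, i.e. |z| > 1 for every root.
Set 1 + (-1.48) z + (0.125) z^2 = 0, i.e. a z^2 + b z + c = 0 with a = 0.125, b = -1.48, c = 1.
Discriminant D = b^2 - 4ac = (-1.48)^2 - 4*(0.125)*1 = 2.1904 - (0.5) = 1.6904.
D >= 0, so the roots are real: z = (-b +/- sqrt(D)) / (2a) = (1.48 +/- 1.300154) / (0.25).
  z_1 = (1.48 + 1.300154) / (0.25) = 11.1206,   |z_1| = 11.1206.
  z_2 = (1.48 - 1.300154) / (0.25) = 0.7194,   |z_2| = 0.7194.
Moduli of all roots: 11.1206, 0.7194.
All moduli strictly greater than 1? No.
Verdict: Not stationary.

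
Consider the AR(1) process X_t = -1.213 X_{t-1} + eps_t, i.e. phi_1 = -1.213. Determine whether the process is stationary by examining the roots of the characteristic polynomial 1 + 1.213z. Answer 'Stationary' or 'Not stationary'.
\text{Not stationary}

The AR(p) characteristic polynomial is P(z) = 1 + 1.213z.
Stationarity requires all roots to lie outside the unit circle, i.e. |z| > 1 for every root.
This is linear in z: 1 + (1.213) z = 0  =>  z = -1/(1.213) = -0.824402,  |z| = 0.824402.
Moduli of all roots: 0.8244.
All moduli strictly greater than 1? No.
Verdict: Not stationary.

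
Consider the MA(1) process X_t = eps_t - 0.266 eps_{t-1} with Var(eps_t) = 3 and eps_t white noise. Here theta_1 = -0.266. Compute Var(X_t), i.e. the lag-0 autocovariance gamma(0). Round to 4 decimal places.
\gamma(0) = 3.2123

For an MA(q) process X_t = eps_t + sum_i theta_i eps_{t-i} with
Var(eps_t) = sigma^2, the variance is
  gamma(0) = sigma^2 * (1 + sum_i theta_i^2).
  sum_i theta_i^2 = (-0.266)^2 = 0.070756.
  gamma(0) = 3 * (1 + 0.070756) = 3 * 1.070756 = 3.212268, which rounds to 3.2123.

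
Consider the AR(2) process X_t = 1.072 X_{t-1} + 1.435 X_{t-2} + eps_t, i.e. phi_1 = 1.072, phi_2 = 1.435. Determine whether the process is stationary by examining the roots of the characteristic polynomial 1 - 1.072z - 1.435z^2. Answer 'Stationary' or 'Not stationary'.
\text{Not stationary}

The AR(p) characteristic polynomial is P(z) = 1 - 1.072z - 1.435z^2.
Stationarity requires all roots to lie outside the unit circle, i.e. |z| > 1 for every root.
Set 1 + (-1.072) z + (-1.435) z^2 = 0, i.e. a z^2 + b z + c = 0 with a = -1.435, b = -1.072, c = 1.
Discriminant D = b^2 - 4ac = (-1.072)^2 - 4*(-1.435)*1 = 1.149184 - (-5.74) = 6.889184.
D >= 0, so the roots are real: z = (-b +/- sqrt(D)) / (2a) = (1.072 +/- 2.624726) / (-2.87).
  z_1 = (1.072 + 2.624726) / (-2.87) = -1.2881,   |z_1| = 1.2881.
  z_2 = (1.072 - 2.624726) / (-2.87) = 0.541,   |z_2| = 0.541.
Moduli of all roots: 1.2881, 0.5410.
All moduli strictly greater than 1? No.
Verdict: Not stationary.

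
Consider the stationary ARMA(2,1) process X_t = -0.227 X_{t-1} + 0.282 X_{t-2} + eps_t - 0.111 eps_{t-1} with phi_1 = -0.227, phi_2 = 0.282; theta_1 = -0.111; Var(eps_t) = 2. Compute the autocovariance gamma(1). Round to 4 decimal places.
\gamma(1) = -1.1354

Multiply the model equation by X_{t-k} and take expectations. With theta_0 = psi_0 = 1 and psi_j the MA(infinity) weights, this gives
  gamma(k) - sum_i phi_i gamma(k-i) = c_k,
  c_k = sigma^2 * sum_{j=k..q} theta_j psi_{j-k}   (c_k = 0 for k > q),
using gamma(-m) = gamma(m).
psi-weights needed (psi_j = theta_j + sum_i phi_i psi_{j-i}):
  psi_1 = theta_1 + phi_1 = -0.111 + (-0.227) = -0.338
Right-hand sides:
  c_0 = sigma^2 (1 + theta_1 psi_1) = 2 * (1 + (-0.111)(-0.338)) = 2 * 1.037518 = 2.075036
  c_1 = sigma^2 theta_1 = 2 * (-0.111) = -0.222
  c_2 = 0
Equations for k = 0, 1, 2 (AR order 2, c_2 = 0):
  (E0) gamma(0) = phi_1 gamma(1) + phi_2 gamma(2) + c_0
  (E1) gamma(1) = phi_1 gamma(0) + phi_2 gamma(1) + c_1
  (E2) gamma(2) = phi_1 gamma(1) + phi_2 gamma(0)
From (E1): gamma(1) = A gamma(0) + B with
  A = phi_1 / (1 - phi_2) = -0.227 / 0.718 = -0.316156,   B = c_1 / (1 - phi_2) = -0.222 / 0.718 = -0.309192.
Insert (E2) into (E0): gamma(0) (1 - phi_2^2) = phi_1 (1 + phi_2) gamma(1) + c_0.
  phi_1 (1 + phi_2) = (-0.227)(1.282) = -0.291014,   1 - phi_2^2 = 0.920476.
Replace gamma(1) by A gamma(0) + B and collect gamma(0):
  gamma(0) [0.920476 - (-0.291014)(-0.316156)] = (-0.291014)(-0.309192) + 2.075036
  gamma(0) * 0.82847 = 2.165015
  gamma(0) = 2.165015 / 0.82847 = 2.613269.
  gamma(1) = A gamma(0) + B = (-0.316156)(2.613269) + (-0.309192) = -1.135393.
Therefore gamma(1) = -1.1354 (to 4 decimal places).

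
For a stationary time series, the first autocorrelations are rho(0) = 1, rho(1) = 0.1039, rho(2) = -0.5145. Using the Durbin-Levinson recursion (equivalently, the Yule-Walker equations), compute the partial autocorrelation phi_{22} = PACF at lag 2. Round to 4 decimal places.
\phi_{22} = -0.5310

The PACF at lag k is phi_{kk}, the last component of the solution
to the Yule-Walker system G_k phi = r_k where
  (G_k)_{ij} = rho(|i - j|), (r_k)_i = rho(i), i,j = 1..k.
Equivalently, Durbin-Levinson gives phi_{kk} iteratively:
  phi_{11} = rho(1)
  phi_{kk} = [rho(k) - sum_{j=1..k-1} phi_{k-1,j} rho(k-j)]
            / [1 - sum_{j=1..k-1} phi_{k-1,j} rho(j)],
  phi_{k,j} = phi_{k-1,j} - phi_{kk} phi_{k-1,k-j},  j = 1..k-1.
Step k = 1:
  phi_11 = rho(1) = 0.1039.
Step k = 2:
  phi_22 = [rho(2) - phi_11 rho(1)] / [1 - phi_11 rho(1)] = [-0.5145 - (0.1039)(0.1039)] / [1 - (0.1039)(0.1039)]
         = -0.52529521 / 0.98920479 = -0.531.
Therefore phi_{22} = -0.5310.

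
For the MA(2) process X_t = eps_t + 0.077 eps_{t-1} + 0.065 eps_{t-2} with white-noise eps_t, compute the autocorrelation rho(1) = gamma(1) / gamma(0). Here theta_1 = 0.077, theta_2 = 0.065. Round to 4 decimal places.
\rho(1) = 0.0812

For an MA(q) process with theta_0 = 1, the autocovariance is
  gamma(k) = sigma^2 * sum_{i=0..q-k} theta_i * theta_{i+k},
and rho(k) = gamma(k) / gamma(0). Sigma^2 cancels.
  numerator   = (1)*(0.077) + (0.077)*(0.065) = 0.082005.
  denominator = (1)^2 + (0.077)^2 + (0.065)^2 = 1.010154.
  rho(1) = 0.082005 / 1.010154 = 0.0812.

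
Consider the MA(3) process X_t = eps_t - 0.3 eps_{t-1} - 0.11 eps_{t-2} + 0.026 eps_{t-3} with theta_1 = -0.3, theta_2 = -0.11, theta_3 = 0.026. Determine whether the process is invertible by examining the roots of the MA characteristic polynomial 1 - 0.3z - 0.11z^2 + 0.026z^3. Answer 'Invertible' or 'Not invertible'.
\text{Invertible}

The MA(q) characteristic polynomial is P(z) = 1 - 0.3z - 0.11z^2 + 0.026z^3.
Invertibility requires all roots to lie outside the unit circle, i.e. |z| > 1 for every root.
Degree 3: look for a simple real root z0 first, then factor out (1 - z/z0) and solve the remaining quadratic.
Testing z0 = 5: P(5) = 1 + (-0.3)(5) + (-0.11)(5)^2 + (0.026)(5)^3
  = 1 + (-1.5) + (-2.75) + (3.25) = 0.  So z_0 = 5 is a root, |z_0| = 5.
Divide out the factor (1 - 0.2 z) = (1 - z/z0) (since 1/z0 = 0.2):
  P(z) = (1 - 0.2 z)(1 + (-0.1) z + (-0.13) z^2)
  [check: z-coef -0.1 - (0.2) = -0.3; z^2-coef -0.13 - (0.2)(-0.1) = -0.11; z^3-coef -(0.2)(-0.13) = 0.026.]
Remaining roots from the quadratic factor 1 + (-0.1) z + (-0.13) z^2:
  Set 1 + (-0.1) z + (-0.13) z^2 = 0, i.e. a z^2 + b z + c = 0 with a = -0.13, b = -0.1, c = 1.
  Discriminant D = b^2 - 4ac = (-0.1)^2 - 4*(-0.13)*1 = 0.01 - (-0.52) = 0.53.
  D >= 0, so the roots are real: z = (-b +/- sqrt(D)) / (2a) = (0.1 +/- 0.728011) / (-0.26).
    z_1 = (0.1 + 0.728011) / (-0.26) = -3.1847,   |z_1| = 3.1847.
    z_2 = (0.1 - 0.728011) / (-0.26) = 2.4154,   |z_2| = 2.4154.
Moduli of all roots: 5.0000, 3.1847, 2.4154.
All moduli strictly greater than 1? Yes.
Verdict: Invertible.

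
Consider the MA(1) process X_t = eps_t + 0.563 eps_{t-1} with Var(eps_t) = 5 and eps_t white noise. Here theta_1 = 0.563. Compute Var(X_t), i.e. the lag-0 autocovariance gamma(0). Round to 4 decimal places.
\gamma(0) = 6.5848

For an MA(q) process X_t = eps_t + sum_i theta_i eps_{t-i} with
Var(eps_t) = sigma^2, the variance is
  gamma(0) = sigma^2 * (1 + sum_i theta_i^2).
  sum_i theta_i^2 = (0.563)^2 = 0.316969.
  gamma(0) = 5 * (1 + 0.316969) = 5 * 1.316969 = 6.584845, which rounds to 6.5848.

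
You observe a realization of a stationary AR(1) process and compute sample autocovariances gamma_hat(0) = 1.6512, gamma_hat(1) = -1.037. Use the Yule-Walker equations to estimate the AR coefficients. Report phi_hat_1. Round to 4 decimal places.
\hat\phi_{1} = -0.6280

The Yule-Walker equations for an AR(p) process read, in matrix form,
  Gamma_p phi = r_p,   with   (Gamma_p)_{ij} = gamma(|i - j|),
                       (r_p)_i = gamma(i),   i,j = 1..p.
Substitute the sample gammas (Toeplitz matrix and right-hand side of size 1):
  Gamma_p = [[1.6512]]
  r_p     = [-1.037]
With p = 1 this is the single equation gamma(0) phi_1 = gamma(1):
  phi_hat_1 = gamma(1) / gamma(0) = -1.037 / 1.6512 = -0.6280.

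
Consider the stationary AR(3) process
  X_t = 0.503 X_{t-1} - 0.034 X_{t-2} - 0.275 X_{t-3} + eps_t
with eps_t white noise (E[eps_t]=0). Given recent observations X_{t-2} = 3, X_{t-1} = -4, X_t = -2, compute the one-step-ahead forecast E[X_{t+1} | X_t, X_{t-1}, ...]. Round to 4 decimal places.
E[X_{t+1} \mid \mathcal F_t] = -1.6950

For an AR(p) model X_t = c + sum_i phi_i X_{t-i} + eps_t, the
one-step-ahead conditional mean is
  E[X_{t+1} | X_t, ...] = c + sum_i phi_i X_{t+1-i}.
Substitute known values:
  E[X_{t+1} | ...] = (0.503) * (-2) + (-0.034) * (-4) + (-0.275) * (3)
                   = -1.6950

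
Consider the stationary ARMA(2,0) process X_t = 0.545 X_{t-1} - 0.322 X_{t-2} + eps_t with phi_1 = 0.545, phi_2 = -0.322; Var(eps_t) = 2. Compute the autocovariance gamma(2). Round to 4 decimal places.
\gamma(2) = -0.2616

Multiply the model equation by X_{t-k} and take expectations. With theta_0 = psi_0 = 1 and psi_j the MA(infinity) weights, this gives
  gamma(k) - sum_i phi_i gamma(k-i) = c_k,
  c_k = sigma^2 * sum_{j=k..q} theta_j psi_{j-k}   (c_k = 0 for k > q),
using gamma(-m) = gamma(m).
Pure AR (q = 0): c_0 = sigma^2 = 2, c_k = 0 for k >= 1.
Equations for k = 0, 1, 2 (AR order 2, c_2 = 0):
  (E0) gamma(0) = phi_1 gamma(1) + phi_2 gamma(2) + c_0
  (E1) gamma(1) = phi_1 gamma(0) + phi_2 gamma(1) + c_1
  (E2) gamma(2) = phi_1 gamma(1) + phi_2 gamma(0)
From (E1): gamma(1) = A gamma(0) + B with
  A = phi_1 / (1 - phi_2) = 0.545 / 1.322 = 0.412254,   B = c_1 / (1 - phi_2) = 0 / 1.322 = 0.
Insert (E2) into (E0): gamma(0) (1 - phi_2^2) = phi_1 (1 + phi_2) gamma(1) + c_0.
  phi_1 (1 + phi_2) = (0.545)(0.678) = 0.36951,   1 - phi_2^2 = 0.896316.
Replace gamma(1) by A gamma(0) + B and collect gamma(0):
  gamma(0) [0.896316 - (0.36951)(0.412254)] = c_0 = 2
  gamma(0) * 0.743984 = 2
  gamma(0) = 2 / 0.743984 = 2.68823.
  gamma(1) = A gamma(0) = (0.412254)(2.68823) = 1.108234.
  gamma(2) = phi_1 gamma(1) + phi_2 gamma(0) = (0.545)(1.108234) + (-0.322)(2.68823) = -0.261623.
Therefore gamma(2) = -0.2616 (to 4 decimal places).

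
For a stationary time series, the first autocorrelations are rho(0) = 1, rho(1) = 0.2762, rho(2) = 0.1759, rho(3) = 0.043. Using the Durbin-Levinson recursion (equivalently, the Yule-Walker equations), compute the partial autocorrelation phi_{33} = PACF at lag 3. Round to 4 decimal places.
\phi_{33} = -0.0330

The PACF at lag k is phi_{kk}, the last component of the solution
to the Yule-Walker system G_k phi = r_k where
  (G_k)_{ij} = rho(|i - j|), (r_k)_i = rho(i), i,j = 1..k.
Equivalently, Durbin-Levinson gives phi_{kk} iteratively:
  phi_{11} = rho(1)
  phi_{kk} = [rho(k) - sum_{j=1..k-1} phi_{k-1,j} rho(k-j)]
            / [1 - sum_{j=1..k-1} phi_{k-1,j} rho(j)],
  phi_{k,j} = phi_{k-1,j} - phi_{kk} phi_{k-1,k-j},  j = 1..k-1.
Step k = 1:
  phi_11 = rho(1) = 0.2762.
Step k = 2:
  phi_22 = [rho(2) - phi_11 rho(1)] / [1 - phi_11 rho(1)] = [0.1759 - (0.2762)(0.2762)] / [1 - (0.2762)(0.2762)]
         = 0.09961356 / 0.92371356 = 0.10784.
  Update: phi_21 = phi_11 - phi_22 phi_11 = 0.2762 - (0.10784)(0.2762) = 0.246415.
Step k = 3:
  phi_33 = [rho(3) - phi_21 rho(2) - phi_22 rho(1)] / [1 - phi_21 rho(1) - phi_22 rho(2)]
    numerator   = 0.043 - (0.246415)(0.1759) - (0.10784)(0.2762) = -0.03012981
    denominator = 1 - (0.246415)(0.2762) - (0.10784)(0.1759) = 0.9129712
  phi_33 = -0.03012981 / 0.9129712 = -0.033.
Therefore phi_{33} = -0.0330.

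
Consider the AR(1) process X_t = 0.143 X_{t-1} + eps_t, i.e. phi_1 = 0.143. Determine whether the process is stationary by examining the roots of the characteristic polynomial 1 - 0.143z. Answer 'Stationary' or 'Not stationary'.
\text{Stationary}

The AR(p) characteristic polynomial is P(z) = 1 - 0.143z.
Stationarity requires all roots to lie outside the unit circle, i.e. |z| > 1 for every root.
This is linear in z: 1 + (-0.143) z = 0  =>  z = -1/(-0.143) = 6.993007,  |z| = 6.993007.
Moduli of all roots: 6.9930.
All moduli strictly greater than 1? Yes.
Verdict: Stationary.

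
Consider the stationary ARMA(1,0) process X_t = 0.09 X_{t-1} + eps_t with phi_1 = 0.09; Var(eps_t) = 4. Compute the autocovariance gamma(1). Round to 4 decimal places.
\gamma(1) = 0.3629

Multiply the model equation by X_{t-k} and take expectations. With theta_0 = psi_0 = 1 and psi_j the MA(infinity) weights, this gives
  gamma(k) - sum_i phi_i gamma(k-i) = c_k,
  c_k = sigma^2 * sum_{j=k..q} theta_j psi_{j-k}   (c_k = 0 for k > q),
using gamma(-m) = gamma(m).
Pure AR (q = 0): c_0 = sigma^2 = 4, c_k = 0 for k >= 1.
Equations for k = 0 and k = 1 (AR order 1):
  gamma(0) = phi_1 gamma(1) + c_0
  gamma(1) = phi_1 gamma(0) + c_1
Substituting the second into the first: gamma(0) (1 - phi_1^2) = c_0 + phi_1 c_1, so
  gamma(0) = c_0 / (1 - phi_1^2) = 4 / (1 - (0.09)^2) = 4 / 0.9919 = 4.032665.
  gamma(1) = phi_1 gamma(0) = (0.09)(4.032665) = 0.36294.
Therefore gamma(1) = 0.3629 (to 4 decimal places).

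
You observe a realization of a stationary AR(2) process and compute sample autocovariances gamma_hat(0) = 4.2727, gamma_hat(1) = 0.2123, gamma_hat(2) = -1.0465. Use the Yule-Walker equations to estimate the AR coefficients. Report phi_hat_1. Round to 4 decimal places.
\hat\phi_{1} = 0.0620

The Yule-Walker equations for an AR(p) process read, in matrix form,
  Gamma_p phi = r_p,   with   (Gamma_p)_{ij} = gamma(|i - j|),
                       (r_p)_i = gamma(i),   i,j = 1..p.
Substitute the sample gammas (Toeplitz matrix and right-hand side of size 2):
  Gamma_p = [[4.2727, 0.2123], [0.2123, 4.2727]]
  r_p     = [0.2123, -1.0465]
Written out:
  4.2727 phi_1 + 0.2123 phi_2 = 0.2123
  0.2123 phi_1 + 4.2727 phi_2 = -1.0465
Solve by Cramer's rule:
  det = gamma(0)^2 - gamma(1)^2 = (4.2727)^2 - (0.2123)^2 = 18.25596529 - 0.04507129 = 18.210894
  phi_hat_1 = [gamma(1) gamma(0) - gamma(1) gamma(2)] / det = [(0.2123)(4.2727) - (0.2123)(-1.0465)] / 18.210894 = 1.12926616 / 18.210894 = 0.062
  phi_hat_2 = [gamma(0) gamma(2) - gamma(1)^2] / det = [(4.2727)(-1.0465) - (0.2123)^2] / 18.210894 = -4.51645184 / 18.210894 = -0.248
So phi_hat = [0.0620, -0.2480].
Therefore phi_hat_1 = 0.0620.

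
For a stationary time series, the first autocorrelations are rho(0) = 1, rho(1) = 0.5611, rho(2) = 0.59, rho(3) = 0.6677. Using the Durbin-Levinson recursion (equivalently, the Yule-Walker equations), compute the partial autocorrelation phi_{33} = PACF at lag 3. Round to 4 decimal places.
\phi_{33} = 0.4251

The PACF at lag k is phi_{kk}, the last component of the solution
to the Yule-Walker system G_k phi = r_k where
  (G_k)_{ij} = rho(|i - j|), (r_k)_i = rho(i), i,j = 1..k.
Equivalently, Durbin-Levinson gives phi_{kk} iteratively:
  phi_{11} = rho(1)
  phi_{kk} = [rho(k) - sum_{j=1..k-1} phi_{k-1,j} rho(k-j)]
            / [1 - sum_{j=1..k-1} phi_{k-1,j} rho(j)],
  phi_{k,j} = phi_{k-1,j} - phi_{kk} phi_{k-1,k-j},  j = 1..k-1.
Step k = 1:
  phi_11 = rho(1) = 0.5611.
Step k = 2:
  phi_22 = [rho(2) - phi_11 rho(1)] / [1 - phi_11 rho(1)] = [0.59 - (0.5611)(0.5611)] / [1 - (0.5611)(0.5611)]
         = 0.27516679 / 0.68516679 = 0.401606.
  Update: phi_21 = phi_11 - phi_22 phi_11 = 0.5611 - (0.401606)(0.5611) = 0.335759.
Step k = 3:
  phi_33 = [rho(3) - phi_21 rho(2) - phi_22 rho(1)] / [1 - phi_21 rho(1) - phi_22 rho(2)]
    numerator   = 0.6677 - (0.335759)(0.59) - (0.401606)(0.5611) = 0.24426124
    denominator = 1 - (0.335759)(0.5611) - (0.401606)(0.59) = 0.57465828
  phi_33 = 0.24426124 / 0.57465828 = 0.4251.
Therefore phi_{33} = 0.4251.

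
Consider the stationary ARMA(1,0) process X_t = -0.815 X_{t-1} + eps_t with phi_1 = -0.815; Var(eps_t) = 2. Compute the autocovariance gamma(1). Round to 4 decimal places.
\gamma(1) = -4.8544

Multiply the model equation by X_{t-k} and take expectations. With theta_0 = psi_0 = 1 and psi_j the MA(infinity) weights, this gives
  gamma(k) - sum_i phi_i gamma(k-i) = c_k,
  c_k = sigma^2 * sum_{j=k..q} theta_j psi_{j-k}   (c_k = 0 for k > q),
using gamma(-m) = gamma(m).
Pure AR (q = 0): c_0 = sigma^2 = 2, c_k = 0 for k >= 1.
Equations for k = 0 and k = 1 (AR order 1):
  gamma(0) = phi_1 gamma(1) + c_0
  gamma(1) = phi_1 gamma(0) + c_1
Substituting the second into the first: gamma(0) (1 - phi_1^2) = c_0 + phi_1 c_1, so
  gamma(0) = c_0 / (1 - phi_1^2) = 2 / (1 - (-0.815)^2) = 2 / 0.335775 = 5.95637.
  gamma(1) = phi_1 gamma(0) = (-0.815)(5.95637) = -4.854441.
Therefore gamma(1) = -4.8544 (to 4 decimal places).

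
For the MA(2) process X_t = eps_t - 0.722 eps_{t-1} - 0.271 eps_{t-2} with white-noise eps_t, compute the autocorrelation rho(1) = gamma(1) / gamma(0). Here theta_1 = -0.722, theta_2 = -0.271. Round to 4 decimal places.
\rho(1) = -0.3300

For an MA(q) process with theta_0 = 1, the autocovariance is
  gamma(k) = sigma^2 * sum_{i=0..q-k} theta_i * theta_{i+k},
and rho(k) = gamma(k) / gamma(0). Sigma^2 cancels.
  numerator   = (1)*(-0.722) + (-0.722)*(-0.271) = -0.526338.
  denominator = (1)^2 + (-0.722)^2 + (-0.271)^2 = 1.594725.
  rho(1) = -0.526338 / 1.594725 = -0.3300.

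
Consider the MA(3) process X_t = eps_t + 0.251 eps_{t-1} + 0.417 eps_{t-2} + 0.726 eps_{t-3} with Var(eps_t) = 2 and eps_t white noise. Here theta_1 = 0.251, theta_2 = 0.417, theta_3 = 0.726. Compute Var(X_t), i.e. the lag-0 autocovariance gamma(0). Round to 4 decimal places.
\gamma(0) = 3.5279

For an MA(q) process X_t = eps_t + sum_i theta_i eps_{t-i} with
Var(eps_t) = sigma^2, the variance is
  gamma(0) = sigma^2 * (1 + sum_i theta_i^2).
  sum_i theta_i^2 = (0.251)^2 + (0.417)^2 + (0.726)^2 = 0.063001 + 0.173889 + 0.527076 = 0.763966.
  gamma(0) = 2 * (1 + 0.763966) = 2 * 1.763966 = 3.527932, which rounds to 3.5279.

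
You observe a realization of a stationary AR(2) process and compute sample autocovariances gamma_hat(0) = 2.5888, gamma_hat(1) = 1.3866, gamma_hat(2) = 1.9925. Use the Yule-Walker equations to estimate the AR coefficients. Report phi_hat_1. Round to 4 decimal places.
\hat\phi_{1} = 0.1730

The Yule-Walker equations for an AR(p) process read, in matrix form,
  Gamma_p phi = r_p,   with   (Gamma_p)_{ij} = gamma(|i - j|),
                       (r_p)_i = gamma(i),   i,j = 1..p.
Substitute the sample gammas (Toeplitz matrix and right-hand side of size 2):
  Gamma_p = [[2.5888, 1.3866], [1.3866, 2.5888]]
  r_p     = [1.3866, 1.9925]
Written out:
  2.5888 phi_1 + 1.3866 phi_2 = 1.3866
  1.3866 phi_1 + 2.5888 phi_2 = 1.9925
Solve by Cramer's rule:
  det = gamma(0)^2 - gamma(1)^2 = (2.5888)^2 - (1.3866)^2 = 6.70188544 - 1.92265956 = 4.77922588
  phi_hat_1 = [gamma(1) gamma(0) - gamma(1) gamma(2)] / det = [(1.3866)(2.5888) - (1.3866)(1.9925)] / 4.77922588 = 0.82682958 / 4.77922588 = 0.173
  phi_hat_2 = [gamma(0) gamma(2) - gamma(1)^2] / det = [(2.5888)(1.9925) - (1.3866)^2] / 4.77922588 = 3.23552444 / 4.77922588 = 0.677
So phi_hat = [0.1730, 0.6770].
Therefore phi_hat_1 = 0.1730.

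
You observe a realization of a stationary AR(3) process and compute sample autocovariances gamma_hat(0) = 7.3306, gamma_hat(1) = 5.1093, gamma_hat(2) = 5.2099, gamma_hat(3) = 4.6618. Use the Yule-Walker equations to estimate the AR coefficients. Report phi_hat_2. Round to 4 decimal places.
\hat\phi_{2} = 0.3880

The Yule-Walker equations for an AR(p) process read, in matrix form,
  Gamma_p phi = r_p,   with   (Gamma_p)_{ij} = gamma(|i - j|),
                       (r_p)_i = gamma(i),   i,j = 1..p.
Substitute the sample gammas (Toeplitz matrix and right-hand side of size 3):
  Gamma_p = [[7.3306, 5.1093, 5.2099], [5.1093, 7.3306, 5.1093], [5.2099, 5.1093, 7.3306]]
  r_p     = [5.1093, 5.2099, 4.6618]
Written out (R1..R3):
  (R1) 7.3306 phi_1 + 5.1093 phi_2 + 5.2099 phi_3 = 5.1093
  (R2) 5.1093 phi_1 + 7.3306 phi_2 + 5.1093 phi_3 = 5.2099
  (R3) 5.2099 phi_1 + 5.1093 phi_2 + 7.3306 phi_3 = 4.6618
Gaussian elimination:
  R2 <- R2 - (5.1093/7.3306) R1 = R2 - (0.696983) R1:  3.769507 phi_2 + 1.478091 phi_3 = 1.648807
  R3 <- R3 - (5.2099/7.3306) R1 = R3 - (0.710706) R1:  1.478091 phi_2 + 3.627894 phi_3 = 1.030591
  R3 <- R3 - (1.478091/3.769507) R2 = R3 - (0.392118) R2:  3.048308 phi_3 = 0.384064
Back-substitution:
  phi_hat_3 = 0.384064 / 3.048308 = 0.125993
  phi_hat_2 = (1.648807 - (1.478091)(0.125993)) / 3.769507 = 0.388003
  phi_hat_1 = (5.1093 - (5.1093)(0.388003) - (5.2099)(0.125993)) / 7.3306 = 0.337008
So phi_hat = [0.3370, 0.3880, 0.1260].
Therefore phi_hat_2 = 0.3880.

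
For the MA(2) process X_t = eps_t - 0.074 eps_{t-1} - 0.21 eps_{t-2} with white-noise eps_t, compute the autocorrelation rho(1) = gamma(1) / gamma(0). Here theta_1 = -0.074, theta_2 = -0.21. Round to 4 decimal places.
\rho(1) = -0.0557

For an MA(q) process with theta_0 = 1, the autocovariance is
  gamma(k) = sigma^2 * sum_{i=0..q-k} theta_i * theta_{i+k},
and rho(k) = gamma(k) / gamma(0). Sigma^2 cancels.
  numerator   = (1)*(-0.074) + (-0.074)*(-0.21) = -0.05846.
  denominator = (1)^2 + (-0.074)^2 + (-0.21)^2 = 1.049576.
  rho(1) = -0.05846 / 1.049576 = -0.0557.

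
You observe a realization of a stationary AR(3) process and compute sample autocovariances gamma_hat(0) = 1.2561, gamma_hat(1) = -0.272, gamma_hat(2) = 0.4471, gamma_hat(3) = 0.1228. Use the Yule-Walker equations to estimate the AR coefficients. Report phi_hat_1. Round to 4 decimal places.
\hat\phi_{1} = -0.2300

The Yule-Walker equations for an AR(p) process read, in matrix form,
  Gamma_p phi = r_p,   with   (Gamma_p)_{ij} = gamma(|i - j|),
                       (r_p)_i = gamma(i),   i,j = 1..p.
Substitute the sample gammas (Toeplitz matrix and right-hand side of size 3):
  Gamma_p = [[1.2561, -0.272, 0.4471], [-0.272, 1.2561, -0.272], [0.4471, -0.272, 1.2561]]
  r_p     = [-0.272, 0.4471, 0.1228]
Written out (R1..R3):
  (R1) 1.2561 phi_1 - 0.272 phi_2 + 0.4471 phi_3 = -0.272
  (R2) -0.272 phi_1 + 1.2561 phi_2 - 0.272 phi_3 = 0.4471
  (R3) 0.4471 phi_1 - 0.272 phi_2 + 1.2561 phi_3 = 0.1228
Gaussian elimination:
  R2 <- R2 - (-0.272/1.2561) R1 = R2 - (-0.216543) R1:  1.1972 phi_2 - 0.175184 phi_3 = 0.3882
  R3 <- R3 - (0.4471/1.2561) R1 = R3 - (0.355943) R1:  -0.175184 phi_2 + 1.096958 phi_3 = 0.219616
  R3 <- R3 - (-0.175184/1.1972) R2 = R3 - (-0.146328) R2:  1.071324 phi_3 = 0.276421
Back-substitution:
  phi_hat_3 = 0.276421 / 1.071324 = 0.258018
  phi_hat_2 = (0.3882 - (-0.175184)(0.258018)) / 1.1972 = 0.362012
  phi_hat_1 = (-0.272 - (-0.272)(0.362012) - (0.4471)(0.258018)) / 1.2561 = -0.229992
So phi_hat = [-0.2300, 0.3620, 0.2580].
Therefore phi_hat_1 = -0.2300.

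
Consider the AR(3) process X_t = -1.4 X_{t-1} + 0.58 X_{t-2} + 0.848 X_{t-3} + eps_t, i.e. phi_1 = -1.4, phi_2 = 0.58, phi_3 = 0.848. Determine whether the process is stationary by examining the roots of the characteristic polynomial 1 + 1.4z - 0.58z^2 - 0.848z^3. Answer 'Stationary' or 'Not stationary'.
\text{Not stationary}

The AR(p) characteristic polynomial is P(z) = 1 + 1.4z - 0.58z^2 - 0.848z^3.
Stationarity requires all roots to lie outside the unit circle, i.e. |z| > 1 for every root.
Degree 3: look for a simple real root z0 first, then factor out (1 - z/z0) and solve the remaining quadratic.
Testing z0 = -1.25: P(-1.25) = 1 + (1.4)(-1.25) + (-0.58)(-1.25)^2 + (-0.848)(-1.25)^3
  = 1 + (-1.75) + (-0.90625) + (1.65625) = 0.  So z_0 = -1.25 is a root, |z_0| = 1.25.
Divide out the factor (1 + 0.8 z) = (1 - z/z0) (since 1/z0 = -0.8):
  P(z) = (1 + 0.8 z)(1 + (0.6) z + (-1.06) z^2)
  [check: z-coef 0.6 - (-0.8) = 1.4; z^2-coef -1.06 - (-0.8)(0.6) = -0.58; z^3-coef -(-0.8)(-1.06) = -0.848.]
Remaining roots from the quadratic factor 1 + (0.6) z + (-1.06) z^2:
  Set 1 + (0.6) z + (-1.06) z^2 = 0, i.e. a z^2 + b z + c = 0 with a = -1.06, b = 0.6, c = 1.
  Discriminant D = b^2 - 4ac = (0.6)^2 - 4*(-1.06)*1 = 0.36 - (-4.24) = 4.6.
  D >= 0, so the roots are real: z = (-b +/- sqrt(D)) / (2a) = (-0.6 +/- 2.144761) / (-2.12).
    z_1 = (-0.6 + 2.144761) / (-2.12) = -0.7287,   |z_1| = 0.7287.
    z_2 = (-0.6 - 2.144761) / (-2.12) = 1.2947,   |z_2| = 1.2947.
Moduli of all roots: 1.2500, 0.7287, 1.2947.
All moduli strictly greater than 1? No.
Verdict: Not stationary.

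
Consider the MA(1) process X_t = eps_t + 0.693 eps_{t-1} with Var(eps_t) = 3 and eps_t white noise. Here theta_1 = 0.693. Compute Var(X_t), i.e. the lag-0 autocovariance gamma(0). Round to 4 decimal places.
\gamma(0) = 4.4407

For an MA(q) process X_t = eps_t + sum_i theta_i eps_{t-i} with
Var(eps_t) = sigma^2, the variance is
  gamma(0) = sigma^2 * (1 + sum_i theta_i^2).
  sum_i theta_i^2 = (0.693)^2 = 0.480249.
  gamma(0) = 3 * (1 + 0.480249) = 3 * 1.480249 = 4.440747, which rounds to 4.4407.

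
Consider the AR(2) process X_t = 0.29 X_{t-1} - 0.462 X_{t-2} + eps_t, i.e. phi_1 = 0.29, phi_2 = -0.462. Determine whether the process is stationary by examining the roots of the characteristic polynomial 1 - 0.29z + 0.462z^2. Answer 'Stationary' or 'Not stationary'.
\text{Stationary}

The AR(p) characteristic polynomial is P(z) = 1 - 0.29z + 0.462z^2.
Stationarity requires all roots to lie outside the unit circle, i.e. |z| > 1 for every root.
Set 1 + (-0.29) z + (0.462) z^2 = 0, i.e. a z^2 + b z + c = 0 with a = 0.462, b = -0.29, c = 1.
Discriminant D = b^2 - 4ac = (-0.29)^2 - 4*(0.462)*1 = 0.0841 - (1.848) = -1.7639.
D < 0, so the roots are the complex-conjugate pair z = (-b +/- i sqrt(-D)) / (2a) = 0.3139 +/- 1.4374i.
For a conjugate pair |z|^2 = z * conj(z) = (product of roots) = c/a = 1/(0.462) = 2.164502, so |z| = sqrt(2.164502) = 1.4712 for both roots.
Moduli of all roots: 1.4712, 1.4712.
All moduli strictly greater than 1? Yes.
Verdict: Stationary.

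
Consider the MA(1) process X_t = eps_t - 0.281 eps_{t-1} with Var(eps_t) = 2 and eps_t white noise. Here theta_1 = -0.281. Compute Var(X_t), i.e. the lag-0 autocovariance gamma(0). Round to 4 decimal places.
\gamma(0) = 2.1579

For an MA(q) process X_t = eps_t + sum_i theta_i eps_{t-i} with
Var(eps_t) = sigma^2, the variance is
  gamma(0) = sigma^2 * (1 + sum_i theta_i^2).
  sum_i theta_i^2 = (-0.281)^2 = 0.078961.
  gamma(0) = 2 * (1 + 0.078961) = 2 * 1.078961 = 2.157922, which rounds to 2.1579.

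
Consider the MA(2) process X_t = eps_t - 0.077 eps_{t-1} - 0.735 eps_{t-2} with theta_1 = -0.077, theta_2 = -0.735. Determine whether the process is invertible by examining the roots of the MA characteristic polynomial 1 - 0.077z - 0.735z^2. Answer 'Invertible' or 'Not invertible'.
\text{Invertible}

The MA(q) characteristic polynomial is P(z) = 1 - 0.077z - 0.735z^2.
Invertibility requires all roots to lie outside the unit circle, i.e. |z| > 1 for every root.
Set 1 + (-0.077) z + (-0.735) z^2 = 0, i.e. a z^2 + b z + c = 0 with a = -0.735, b = -0.077, c = 1.
Discriminant D = b^2 - 4ac = (-0.077)^2 - 4*(-0.735)*1 = 0.005929 - (-2.94) = 2.945929.
D >= 0, so the roots are real: z = (-b +/- sqrt(D)) / (2a) = (0.077 +/- 1.716371) / (-1.47).
  z_1 = (0.077 + 1.716371) / (-1.47) = -1.22,   |z_1| = 1.22.
  z_2 = (0.077 - 1.716371) / (-1.47) = 1.1152,   |z_2| = 1.1152.
Moduli of all roots: 1.2200, 1.1152.
All moduli strictly greater than 1? Yes.
Verdict: Invertible.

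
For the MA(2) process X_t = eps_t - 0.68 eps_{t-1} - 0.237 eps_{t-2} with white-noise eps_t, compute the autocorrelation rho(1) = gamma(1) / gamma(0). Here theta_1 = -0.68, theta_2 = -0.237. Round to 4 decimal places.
\rho(1) = -0.3417

For an MA(q) process with theta_0 = 1, the autocovariance is
  gamma(k) = sigma^2 * sum_{i=0..q-k} theta_i * theta_{i+k},
and rho(k) = gamma(k) / gamma(0). Sigma^2 cancels.
  numerator   = (1)*(-0.68) + (-0.68)*(-0.237) = -0.51884.
  denominator = (1)^2 + (-0.68)^2 + (-0.237)^2 = 1.518569.
  rho(1) = -0.51884 / 1.518569 = -0.3417.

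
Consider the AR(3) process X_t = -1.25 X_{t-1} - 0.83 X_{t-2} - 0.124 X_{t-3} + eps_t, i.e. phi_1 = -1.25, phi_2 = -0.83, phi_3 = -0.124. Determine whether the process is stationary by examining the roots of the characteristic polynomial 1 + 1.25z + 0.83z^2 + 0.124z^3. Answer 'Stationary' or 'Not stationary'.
\text{Stationary}

The AR(p) characteristic polynomial is P(z) = 1 + 1.25z + 0.83z^2 + 0.124z^3.
Stationarity requires all roots to lie outside the unit circle, i.e. |z| > 1 for every root.
Degree 3: look for a simple real root z0 first, then factor out (1 - z/z0) and solve the remaining quadratic.
Testing z0 = -5: P(-5) = 1 + (1.25)(-5) + (0.83)(-5)^2 + (0.124)(-5)^3
  = 1 + (-6.25) + (20.75) + (-15.5) = 0.  So z_0 = -5 is a root, |z_0| = 5.
Divide out the factor (1 + 0.2 z) = (1 - z/z0) (since 1/z0 = -0.2):
  P(z) = (1 + 0.2 z)(1 + (1.05) z + (0.62) z^2)
  [check: z-coef 1.05 - (-0.2) = 1.25; z^2-coef 0.62 - (-0.2)(1.05) = 0.83; z^3-coef -(-0.2)(0.62) = 0.124.]
Remaining roots from the quadratic factor 1 + (1.05) z + (0.62) z^2:
  Set 1 + (1.05) z + (0.62) z^2 = 0, i.e. a z^2 + b z + c = 0 with a = 0.62, b = 1.05, c = 1.
  Discriminant D = b^2 - 4ac = (1.05)^2 - 4*(0.62)*1 = 1.1025 - (2.48) = -1.3775.
  D < 0, so the roots are the complex-conjugate pair z = (-b +/- i sqrt(-D)) / (2a) = -0.8468 +/- 0.9465i.
  For a conjugate pair |z|^2 = z * conj(z) = (product of roots) = c/a = 1/(0.62) = 1.612903, so |z| = sqrt(1.612903) = 1.27 for both roots.
Moduli of all roots: 5.0000, 1.2700, 1.2700.
All moduli strictly greater than 1? Yes.
Verdict: Stationary.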